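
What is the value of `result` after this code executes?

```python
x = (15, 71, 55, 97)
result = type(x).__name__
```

x is tuple; result = 'tuple'

'tuple'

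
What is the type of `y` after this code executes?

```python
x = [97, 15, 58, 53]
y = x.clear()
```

list.clear() returns None

NoneType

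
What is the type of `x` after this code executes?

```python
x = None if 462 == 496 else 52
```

462 == 496 is False, so the else branch is taken

int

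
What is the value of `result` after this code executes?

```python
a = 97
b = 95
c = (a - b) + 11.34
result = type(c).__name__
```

a is int; b is int; c is float; result = 'float'

'float'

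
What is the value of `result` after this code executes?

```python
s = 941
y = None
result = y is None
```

s = 941; y = None; result = True

True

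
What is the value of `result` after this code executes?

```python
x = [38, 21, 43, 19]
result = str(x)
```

x = [38, 21, 43, 19]; result = '[38, 21, 43, 19]'

'[38, 21, 43, 19]'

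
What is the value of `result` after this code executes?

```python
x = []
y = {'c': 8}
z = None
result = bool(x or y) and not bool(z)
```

x = []; y = {'c': 8}; z = None; result = True

True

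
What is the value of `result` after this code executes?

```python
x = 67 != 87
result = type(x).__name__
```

x is bool; result = 'bool'

'bool'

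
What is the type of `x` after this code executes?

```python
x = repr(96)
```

repr() returns str

str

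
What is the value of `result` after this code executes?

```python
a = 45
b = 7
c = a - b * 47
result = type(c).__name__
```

a is int; b is int; c is int; result = 'int'

'int'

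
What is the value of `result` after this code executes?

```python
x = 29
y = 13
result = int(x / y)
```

x = 29; y = 13; result = 2

2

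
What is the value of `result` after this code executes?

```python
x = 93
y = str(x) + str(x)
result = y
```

x = 93; y = '9393'; result = '9393'

'9393'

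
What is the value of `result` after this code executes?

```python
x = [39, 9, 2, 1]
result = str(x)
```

x = [39, 9, 2, 1]; result = '[39, 9, 2, 1]'

'[39, 9, 2, 1]'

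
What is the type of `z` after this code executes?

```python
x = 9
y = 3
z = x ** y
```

positive int ** positive int = int

int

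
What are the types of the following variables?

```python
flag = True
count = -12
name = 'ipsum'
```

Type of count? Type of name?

count is assigned a bare integer (no decimal point), so it is an int; name is assigned a quoted string literal, so it is a str

int, str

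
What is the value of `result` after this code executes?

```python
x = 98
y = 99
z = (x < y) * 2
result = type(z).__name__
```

x is int; y is int; z is int; result = 'int'

'int'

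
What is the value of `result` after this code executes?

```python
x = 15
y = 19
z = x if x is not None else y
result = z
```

x = 15; y = 19; z = 15; result = 15

15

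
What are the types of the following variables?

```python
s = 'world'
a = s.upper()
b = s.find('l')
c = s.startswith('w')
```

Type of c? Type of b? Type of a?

startswith() returns bool; find() returns int; upper() returns str

bool, int, str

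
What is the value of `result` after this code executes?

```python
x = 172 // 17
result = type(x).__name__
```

x is int; result = 'int'

'int'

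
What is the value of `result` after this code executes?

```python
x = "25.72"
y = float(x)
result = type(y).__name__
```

x is str; y is float; result = 'float'

'float'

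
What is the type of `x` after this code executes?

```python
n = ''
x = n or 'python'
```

'or' returns first truthy value (str)

str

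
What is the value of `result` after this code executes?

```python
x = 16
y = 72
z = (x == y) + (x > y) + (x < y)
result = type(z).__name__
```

x is int; y is int; z is int; result = 'int'

'int'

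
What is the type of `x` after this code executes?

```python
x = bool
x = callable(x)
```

callable() returns bool

bool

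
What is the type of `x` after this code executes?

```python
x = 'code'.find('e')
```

str.find() returns int index

int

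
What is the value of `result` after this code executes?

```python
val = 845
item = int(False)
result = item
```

val = 845; item = 0; result = 0

0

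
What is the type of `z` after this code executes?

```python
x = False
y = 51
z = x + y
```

bool + int = int (bool is subclass of int)

int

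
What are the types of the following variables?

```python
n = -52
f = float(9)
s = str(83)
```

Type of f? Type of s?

f is assigned the result of calling float(), which returns a float; s is assigned the result of calling str(), which returns a str

float, str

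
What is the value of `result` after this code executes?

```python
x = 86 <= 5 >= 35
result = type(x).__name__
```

x is bool; result = 'bool'

'bool'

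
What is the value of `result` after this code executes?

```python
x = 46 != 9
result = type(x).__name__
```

x is bool; result = 'bool'

'bool'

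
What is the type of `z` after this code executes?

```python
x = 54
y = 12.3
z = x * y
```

int * float = float

float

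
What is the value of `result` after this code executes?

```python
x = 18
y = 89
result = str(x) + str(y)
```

x = 18; y = 89; result = '1889'

'1889'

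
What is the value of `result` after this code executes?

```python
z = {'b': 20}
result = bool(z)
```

z = {'b': 20}; result = True

True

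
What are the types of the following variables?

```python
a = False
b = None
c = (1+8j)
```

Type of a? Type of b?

a is assigned the constant False, which has type bool; b is assigned None, whose type is NoneType

bool, NoneType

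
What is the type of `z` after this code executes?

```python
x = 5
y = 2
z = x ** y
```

positive int ** positive int = int

int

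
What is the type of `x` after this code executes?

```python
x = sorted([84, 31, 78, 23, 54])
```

sorted() always returns list

list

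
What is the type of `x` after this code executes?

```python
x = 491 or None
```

'or' returns first truthy value

int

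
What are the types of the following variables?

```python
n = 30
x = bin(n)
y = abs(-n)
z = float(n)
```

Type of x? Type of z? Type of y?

bin() returns str; float() returns float; abs() of int returns int

str, float, int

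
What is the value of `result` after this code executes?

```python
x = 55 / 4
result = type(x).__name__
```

x is float; result = 'float'

'float'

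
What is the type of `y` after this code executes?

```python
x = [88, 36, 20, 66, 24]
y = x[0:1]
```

Slicing a list returns a list

list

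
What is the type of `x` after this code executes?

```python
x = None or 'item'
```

'or' with None returns the other truthy value (str)

str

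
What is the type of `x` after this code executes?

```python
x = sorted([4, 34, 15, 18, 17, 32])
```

sorted() always returns list

list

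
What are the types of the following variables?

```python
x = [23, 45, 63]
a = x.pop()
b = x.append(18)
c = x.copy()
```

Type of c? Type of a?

copy() returns list; pop() returns element

list, int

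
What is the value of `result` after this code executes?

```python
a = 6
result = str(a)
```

a = 6; result = '6'

'6'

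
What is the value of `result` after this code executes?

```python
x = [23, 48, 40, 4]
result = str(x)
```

x = [23, 48, 40, 4]; result = '[23, 48, 40, 4]'

'[23, 48, 40, 4]'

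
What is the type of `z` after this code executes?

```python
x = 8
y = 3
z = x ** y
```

positive int ** positive int = int

int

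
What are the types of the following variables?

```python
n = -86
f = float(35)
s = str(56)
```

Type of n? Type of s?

n is assigned a bare integer (no decimal point), so it is an int; s is assigned the result of calling str(), which returns a str

int, str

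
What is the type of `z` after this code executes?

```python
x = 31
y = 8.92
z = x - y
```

int - float = float

float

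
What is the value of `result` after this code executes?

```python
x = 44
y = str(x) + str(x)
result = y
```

x = 44; y = '4444'; result = '4444'

'4444'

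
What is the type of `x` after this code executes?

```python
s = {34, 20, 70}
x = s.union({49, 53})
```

set.union() returns a new set

set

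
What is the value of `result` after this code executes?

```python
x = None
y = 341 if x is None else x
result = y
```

x = None; y = 341; result = 341

341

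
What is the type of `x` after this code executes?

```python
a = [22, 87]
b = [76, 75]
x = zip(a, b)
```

zip() returns a zip object

zip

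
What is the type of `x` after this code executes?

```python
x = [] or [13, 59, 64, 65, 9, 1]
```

'or' returns first truthy value (list)

list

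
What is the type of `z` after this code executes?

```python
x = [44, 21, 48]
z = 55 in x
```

'in' operator returns bool

bool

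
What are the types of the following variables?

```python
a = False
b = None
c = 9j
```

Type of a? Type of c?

a is assigned the constant False, which has type bool; c is assigned 9j, an imaginary literal (j suffix), which has type complex

bool, complex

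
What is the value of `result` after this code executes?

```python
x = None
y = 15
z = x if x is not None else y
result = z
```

x = None; y = 15; z = 15; result = 15

15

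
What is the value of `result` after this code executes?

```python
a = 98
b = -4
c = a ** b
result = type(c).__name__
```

a is int; b is int; c is float; result = 'float'

'float'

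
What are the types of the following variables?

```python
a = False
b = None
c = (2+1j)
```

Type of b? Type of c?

b is assigned None, whose type is NoneType; c is assigned (2+1j), an int plus an imaginary literal (j suffix), which evaluates to complex

NoneType, complex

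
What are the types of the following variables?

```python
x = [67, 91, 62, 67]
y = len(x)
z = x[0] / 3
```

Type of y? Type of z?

len() returns int; int / int = float

int, float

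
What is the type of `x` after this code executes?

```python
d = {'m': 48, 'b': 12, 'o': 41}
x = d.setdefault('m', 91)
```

dict.setdefault() returns the (existing or default) value

int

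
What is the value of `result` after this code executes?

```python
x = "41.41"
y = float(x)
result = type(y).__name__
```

x is str; y is float; result = 'float'

'float'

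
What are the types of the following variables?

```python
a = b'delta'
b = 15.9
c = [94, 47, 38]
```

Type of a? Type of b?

a is assigned a bytes literal (b'...' prefix); b is assigned a number with a decimal point, so it is a float

bytes, float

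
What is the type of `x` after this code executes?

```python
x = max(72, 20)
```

max() of ints returns int

int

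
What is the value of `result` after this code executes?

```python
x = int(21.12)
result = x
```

x = 21; result = 21

21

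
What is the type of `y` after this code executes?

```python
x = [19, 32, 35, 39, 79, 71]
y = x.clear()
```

list.clear() returns None

NoneType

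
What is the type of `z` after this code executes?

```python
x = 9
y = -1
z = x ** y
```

int ** negative = float

float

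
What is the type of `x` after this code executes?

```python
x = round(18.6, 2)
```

round() with decimal places returns float

float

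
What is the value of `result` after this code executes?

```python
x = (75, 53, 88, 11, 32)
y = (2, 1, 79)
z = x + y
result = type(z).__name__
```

x is tuple; y is tuple; z is tuple; result = 'tuple'

'tuple'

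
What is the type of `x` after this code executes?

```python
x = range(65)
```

range() returns a range object

range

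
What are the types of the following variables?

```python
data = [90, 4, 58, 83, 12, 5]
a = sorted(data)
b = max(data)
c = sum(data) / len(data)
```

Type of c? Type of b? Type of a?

int / int = float; max of ints returns int; sorted() returns list

float, int, list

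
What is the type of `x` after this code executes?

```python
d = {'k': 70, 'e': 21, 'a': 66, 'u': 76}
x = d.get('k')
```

dict.get() returns value type when found

int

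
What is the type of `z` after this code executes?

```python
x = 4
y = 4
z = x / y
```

int / int = float

float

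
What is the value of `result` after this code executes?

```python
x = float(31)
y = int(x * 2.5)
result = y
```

x = 31.0; y = 77; result = 77

77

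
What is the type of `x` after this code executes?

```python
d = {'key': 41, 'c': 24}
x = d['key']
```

Accessing dict[str, int] with str key returns int

int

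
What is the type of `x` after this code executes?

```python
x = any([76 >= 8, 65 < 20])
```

any() returns bool

bool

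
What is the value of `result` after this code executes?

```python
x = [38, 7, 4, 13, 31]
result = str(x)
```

x = [38, 7, 4, 13, 31]; result = '[38, 7, 4, 13, 31]'

'[38, 7, 4, 13, 31]'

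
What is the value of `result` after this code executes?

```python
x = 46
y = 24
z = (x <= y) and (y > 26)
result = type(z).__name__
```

x is int; y is int; z is bool; result = 'bool'

'bool'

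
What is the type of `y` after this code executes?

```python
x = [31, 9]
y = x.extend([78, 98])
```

list.extend() returns None

NoneType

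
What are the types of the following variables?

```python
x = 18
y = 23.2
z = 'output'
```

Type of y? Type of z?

y is assigned a number with a decimal point, so it is a float; z is assigned a quoted string literal, so it is a str

float, str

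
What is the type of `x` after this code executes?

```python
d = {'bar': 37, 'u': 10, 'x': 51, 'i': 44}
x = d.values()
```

.values() returns dict_values view

dict_values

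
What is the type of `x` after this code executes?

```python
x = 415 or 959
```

'or' returns first truthy value (int)

int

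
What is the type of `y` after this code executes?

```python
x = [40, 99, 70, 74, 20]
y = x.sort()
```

list.sort() returns None (mutates in place)

NoneType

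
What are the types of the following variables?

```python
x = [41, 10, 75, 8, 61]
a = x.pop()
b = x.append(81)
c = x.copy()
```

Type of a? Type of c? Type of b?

pop() returns element; copy() returns list; append() returns None

int, list, NoneType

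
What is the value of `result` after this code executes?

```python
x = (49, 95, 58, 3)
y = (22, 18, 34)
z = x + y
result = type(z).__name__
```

x is tuple; y is tuple; z is tuple; result = 'tuple'

'tuple'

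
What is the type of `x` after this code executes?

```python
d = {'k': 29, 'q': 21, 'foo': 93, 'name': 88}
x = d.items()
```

dict.items() returns dict_items view

dict_items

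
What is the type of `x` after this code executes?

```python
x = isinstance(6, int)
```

isinstance() returns bool

bool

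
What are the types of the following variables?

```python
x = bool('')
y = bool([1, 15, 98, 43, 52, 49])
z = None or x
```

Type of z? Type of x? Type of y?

None or bool returns the bool; bool() returns bool; bool() returns bool

bool, bool, bool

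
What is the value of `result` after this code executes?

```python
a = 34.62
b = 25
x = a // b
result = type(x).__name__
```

a is float; b is int; x is float; result = 'float'

'float'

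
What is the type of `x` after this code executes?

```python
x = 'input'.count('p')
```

str.count() returns int

int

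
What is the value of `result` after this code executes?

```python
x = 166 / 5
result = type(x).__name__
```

x is float; result = 'float'

'float'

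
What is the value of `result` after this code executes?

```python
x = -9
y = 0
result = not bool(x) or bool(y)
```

x = -9; y = 0; result = False

False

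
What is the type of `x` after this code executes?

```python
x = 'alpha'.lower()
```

str.lower() returns str

str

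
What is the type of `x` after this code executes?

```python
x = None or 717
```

'or' with None returns the other truthy value

int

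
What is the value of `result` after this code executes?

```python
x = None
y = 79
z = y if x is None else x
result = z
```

x = None; y = 79; z = 79; result = 79

79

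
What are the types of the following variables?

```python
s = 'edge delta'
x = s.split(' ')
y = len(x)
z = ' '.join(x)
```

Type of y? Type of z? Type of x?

len() returns int; str.join() returns str; str.split() returns list

int, str, list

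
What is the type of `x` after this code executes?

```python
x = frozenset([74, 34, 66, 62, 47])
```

frozenset() returns frozenset

frozenset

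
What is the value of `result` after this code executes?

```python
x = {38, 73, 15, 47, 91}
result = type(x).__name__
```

x is set; result = 'set'

'set'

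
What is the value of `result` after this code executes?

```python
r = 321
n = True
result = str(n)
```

r = 321; n = True; result = 'True'

'True'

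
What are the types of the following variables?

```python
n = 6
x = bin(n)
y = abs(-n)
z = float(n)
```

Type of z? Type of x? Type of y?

float() returns float; bin() returns str; abs() of int returns int

float, str, int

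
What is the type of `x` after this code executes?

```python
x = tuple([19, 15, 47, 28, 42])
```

tuple() constructor returns tuple

tuple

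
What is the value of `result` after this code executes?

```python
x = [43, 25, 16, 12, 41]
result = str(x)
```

x = [43, 25, 16, 12, 41]; result = '[43, 25, 16, 12, 41]'

'[43, 25, 16, 12, 41]'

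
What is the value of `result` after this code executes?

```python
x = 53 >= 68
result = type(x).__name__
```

x is bool; result = 'bool'

'bool'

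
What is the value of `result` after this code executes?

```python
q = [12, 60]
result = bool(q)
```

q = [12, 60]; result = True

True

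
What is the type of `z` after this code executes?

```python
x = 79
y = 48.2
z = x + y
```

int + float = float

float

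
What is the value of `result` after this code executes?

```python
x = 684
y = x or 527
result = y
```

x = 684; y = 684; result = 684

684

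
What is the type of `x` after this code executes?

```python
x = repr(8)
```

repr() returns str

str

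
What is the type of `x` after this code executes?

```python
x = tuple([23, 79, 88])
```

tuple() constructor returns tuple

tuple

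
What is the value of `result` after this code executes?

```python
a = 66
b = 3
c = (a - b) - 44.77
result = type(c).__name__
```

a is int; b is int; c is float; result = 'float'

'float'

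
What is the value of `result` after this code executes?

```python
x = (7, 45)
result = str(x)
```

x = (7, 45); result = '(7, 45)'

'(7, 45)'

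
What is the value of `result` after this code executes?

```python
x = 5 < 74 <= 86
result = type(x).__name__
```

x is bool; result = 'bool'

'bool'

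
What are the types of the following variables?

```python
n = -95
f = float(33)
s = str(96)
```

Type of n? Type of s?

n is assigned a bare integer (no decimal point), so it is an int; s is assigned the result of calling str(), which returns a str

int, str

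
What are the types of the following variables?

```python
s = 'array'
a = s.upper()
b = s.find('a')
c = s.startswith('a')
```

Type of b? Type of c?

find() returns int; startswith() returns bool

int, bool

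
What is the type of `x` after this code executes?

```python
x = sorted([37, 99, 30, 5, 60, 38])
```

sorted() always returns list

list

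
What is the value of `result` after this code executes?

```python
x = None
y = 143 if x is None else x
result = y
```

x = None; y = 143; result = 143

143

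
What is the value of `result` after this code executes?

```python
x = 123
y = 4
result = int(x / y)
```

x = 123; y = 4; result = 30

30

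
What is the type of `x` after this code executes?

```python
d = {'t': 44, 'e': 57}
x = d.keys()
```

.keys() returns dict_keys view

dict_keys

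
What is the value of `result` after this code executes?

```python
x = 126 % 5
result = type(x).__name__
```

x is int; result = 'int'

'int'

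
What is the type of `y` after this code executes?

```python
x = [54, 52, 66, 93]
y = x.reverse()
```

list.reverse() returns None

NoneType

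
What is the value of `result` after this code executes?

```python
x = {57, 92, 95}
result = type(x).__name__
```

x is set; result = 'set'

'set'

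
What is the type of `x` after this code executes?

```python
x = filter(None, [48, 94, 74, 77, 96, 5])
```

filter() returns a filter object

filter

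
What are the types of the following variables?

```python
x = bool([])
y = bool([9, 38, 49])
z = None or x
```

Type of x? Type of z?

bool() returns bool; None or bool returns the bool

bool, bool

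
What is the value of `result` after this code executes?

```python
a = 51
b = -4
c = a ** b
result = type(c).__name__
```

a is int; b is int; c is float; result = 'float'

'float'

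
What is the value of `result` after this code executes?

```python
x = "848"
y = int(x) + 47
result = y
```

x = '848'; y = 895; result = 895

895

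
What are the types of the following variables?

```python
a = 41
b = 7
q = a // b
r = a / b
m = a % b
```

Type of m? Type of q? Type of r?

% of ints returns int; // returns int; / returns float

int, int, float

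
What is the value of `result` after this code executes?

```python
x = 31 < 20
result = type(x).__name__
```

x is bool; result = 'bool'

'bool'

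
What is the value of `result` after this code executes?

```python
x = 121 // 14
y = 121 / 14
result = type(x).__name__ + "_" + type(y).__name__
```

x is int; y is float; result = 'int_float'

'int_float'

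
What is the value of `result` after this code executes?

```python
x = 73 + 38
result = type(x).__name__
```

x is int; result = 'int'

'int'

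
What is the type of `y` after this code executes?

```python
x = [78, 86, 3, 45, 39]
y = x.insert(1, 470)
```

list.insert() returns None

NoneType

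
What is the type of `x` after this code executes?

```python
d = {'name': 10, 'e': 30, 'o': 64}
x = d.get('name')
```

dict.get() returns value type when found

int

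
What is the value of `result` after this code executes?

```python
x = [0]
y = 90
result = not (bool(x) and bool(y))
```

x = [0]; y = 90; result = False

False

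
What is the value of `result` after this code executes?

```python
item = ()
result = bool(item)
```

item = (); result = False

False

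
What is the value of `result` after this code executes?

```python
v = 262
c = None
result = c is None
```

v = 262; c = None; result = True

True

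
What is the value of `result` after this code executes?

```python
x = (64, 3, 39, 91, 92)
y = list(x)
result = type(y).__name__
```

x is tuple; y is list; result = 'list'

'list'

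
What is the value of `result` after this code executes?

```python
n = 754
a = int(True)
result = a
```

n = 754; a = 1; result = 1

1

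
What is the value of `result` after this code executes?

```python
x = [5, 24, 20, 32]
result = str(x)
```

x = [5, 24, 20, 32]; result = '[5, 24, 20, 32]'

'[5, 24, 20, 32]'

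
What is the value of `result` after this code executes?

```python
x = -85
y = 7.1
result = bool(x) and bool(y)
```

x = -85; y = 7.1; result = True

True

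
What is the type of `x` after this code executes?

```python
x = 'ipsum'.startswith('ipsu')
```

str.startswith() returns bool

bool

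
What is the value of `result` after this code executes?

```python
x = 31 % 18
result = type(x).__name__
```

x is int; result = 'int'

'int'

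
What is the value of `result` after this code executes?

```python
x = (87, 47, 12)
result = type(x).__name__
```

x is tuple; result = 'tuple'

'tuple'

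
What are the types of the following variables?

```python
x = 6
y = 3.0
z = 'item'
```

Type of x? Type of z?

x is assigned a bare integer (no decimal point), so it is an int; z is assigned a quoted string literal, so it is a str

int, str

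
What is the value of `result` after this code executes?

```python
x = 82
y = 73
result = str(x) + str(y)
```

x = 82; y = 73; result = '8273'

'8273'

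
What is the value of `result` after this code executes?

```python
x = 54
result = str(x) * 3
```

x = 54; result = '545454'

'545454'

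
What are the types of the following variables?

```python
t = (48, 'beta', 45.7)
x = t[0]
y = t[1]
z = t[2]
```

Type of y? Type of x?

tuple[1] is str; tuple[0] is int

str, int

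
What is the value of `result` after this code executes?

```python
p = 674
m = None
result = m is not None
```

p = 674; m = None; result = False

False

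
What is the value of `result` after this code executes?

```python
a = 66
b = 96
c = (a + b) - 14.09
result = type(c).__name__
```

a is int; b is int; c is float; result = 'float'

'float'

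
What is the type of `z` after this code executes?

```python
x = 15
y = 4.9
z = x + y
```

int + float = float

float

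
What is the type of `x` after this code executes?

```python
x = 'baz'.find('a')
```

str.find() returns int index

int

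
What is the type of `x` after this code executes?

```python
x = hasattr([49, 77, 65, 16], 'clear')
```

hasattr() returns bool

bool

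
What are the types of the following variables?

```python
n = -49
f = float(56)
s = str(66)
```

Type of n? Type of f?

n is assigned a bare integer (no decimal point), so it is an int; f is assigned the result of calling float(), which returns a float

int, float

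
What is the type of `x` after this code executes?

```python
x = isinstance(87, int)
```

isinstance() returns bool

bool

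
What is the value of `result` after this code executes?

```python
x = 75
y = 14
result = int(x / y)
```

x = 75; y = 14; result = 5

5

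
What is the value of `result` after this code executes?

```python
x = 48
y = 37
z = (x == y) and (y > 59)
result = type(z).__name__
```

x is int; y is int; z is bool; result = 'bool'

'bool'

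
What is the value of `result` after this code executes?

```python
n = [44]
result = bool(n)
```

n = [44]; result = True

True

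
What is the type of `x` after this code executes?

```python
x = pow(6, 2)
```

pow(int, int) returns int

int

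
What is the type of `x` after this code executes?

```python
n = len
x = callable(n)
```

callable() returns bool

bool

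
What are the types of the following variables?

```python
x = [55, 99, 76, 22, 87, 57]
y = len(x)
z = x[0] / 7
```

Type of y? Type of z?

len() returns int; int / int = float

int, float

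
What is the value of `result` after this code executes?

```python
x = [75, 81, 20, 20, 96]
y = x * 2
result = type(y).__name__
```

x is list; y is list; result = 'list'

'list'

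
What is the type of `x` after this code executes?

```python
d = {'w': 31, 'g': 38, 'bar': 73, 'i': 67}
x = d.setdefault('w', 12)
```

dict.setdefault() returns the (existing or default) value

int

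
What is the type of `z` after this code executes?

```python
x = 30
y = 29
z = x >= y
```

Comparison returns bool

bool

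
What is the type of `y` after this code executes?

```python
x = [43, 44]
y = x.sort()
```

list.sort() returns None (mutates in place)

NoneType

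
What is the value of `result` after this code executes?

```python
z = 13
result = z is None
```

z = 13; result = False

False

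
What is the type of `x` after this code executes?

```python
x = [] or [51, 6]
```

'or' returns first truthy value (list)

list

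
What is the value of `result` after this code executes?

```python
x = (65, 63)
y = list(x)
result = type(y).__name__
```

x is tuple; y is list; result = 'list'

'list'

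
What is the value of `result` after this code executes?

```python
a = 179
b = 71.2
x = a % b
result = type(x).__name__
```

a is int; b is float; x is float; result = 'float'

'float'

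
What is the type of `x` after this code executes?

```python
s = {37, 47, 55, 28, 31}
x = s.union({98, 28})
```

set.union() returns a new set

set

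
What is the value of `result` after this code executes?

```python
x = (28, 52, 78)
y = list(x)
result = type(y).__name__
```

x is tuple; y is list; result = 'list'

'list'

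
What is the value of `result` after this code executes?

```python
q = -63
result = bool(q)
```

q = -63; result = True

True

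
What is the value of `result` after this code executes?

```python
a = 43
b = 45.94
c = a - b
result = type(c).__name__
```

a is int; b is float; c is float; result = 'float'

'float'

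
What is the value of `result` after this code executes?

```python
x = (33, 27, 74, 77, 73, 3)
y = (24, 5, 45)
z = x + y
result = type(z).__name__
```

x is tuple; y is tuple; z is tuple; result = 'tuple'

'tuple'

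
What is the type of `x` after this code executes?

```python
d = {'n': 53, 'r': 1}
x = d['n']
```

Accessing dict[str, int] with str key returns int

int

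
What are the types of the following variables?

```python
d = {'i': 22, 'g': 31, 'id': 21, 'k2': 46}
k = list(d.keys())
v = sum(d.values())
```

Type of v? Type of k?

sum of ints is int; list() converts to list

int, list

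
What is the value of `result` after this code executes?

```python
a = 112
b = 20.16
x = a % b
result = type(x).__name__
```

a is int; b is float; x is float; result = 'float'

'float'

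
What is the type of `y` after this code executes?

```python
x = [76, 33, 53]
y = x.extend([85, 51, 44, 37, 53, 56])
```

list.extend() returns None

NoneType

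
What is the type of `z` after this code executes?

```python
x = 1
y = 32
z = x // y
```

int // int = int

int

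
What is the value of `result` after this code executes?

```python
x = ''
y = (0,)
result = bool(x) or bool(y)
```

x = ''; y = (0,); result = True

True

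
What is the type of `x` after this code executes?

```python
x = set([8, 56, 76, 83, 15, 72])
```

set() constructor returns set

set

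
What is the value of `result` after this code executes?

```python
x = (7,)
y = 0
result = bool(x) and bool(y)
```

x = (7,); y = 0; result = False

False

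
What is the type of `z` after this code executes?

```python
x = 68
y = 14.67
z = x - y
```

int - float = float

float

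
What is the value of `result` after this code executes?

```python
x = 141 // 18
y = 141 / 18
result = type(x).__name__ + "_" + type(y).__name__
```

x is int; y is float; result = 'int_float'

'int_float'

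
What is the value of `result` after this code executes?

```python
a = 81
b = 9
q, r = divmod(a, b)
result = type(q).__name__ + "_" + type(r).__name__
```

a is int; b is int; q is int; r is int; result = 'int_int'

'int_int'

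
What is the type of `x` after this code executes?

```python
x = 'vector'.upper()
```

str.upper() returns str

str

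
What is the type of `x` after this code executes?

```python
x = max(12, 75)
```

max() of ints returns int

int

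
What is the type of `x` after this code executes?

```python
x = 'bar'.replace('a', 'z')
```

str.replace() returns str

str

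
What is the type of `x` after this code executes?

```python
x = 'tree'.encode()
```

str.encode() returns bytes

bytes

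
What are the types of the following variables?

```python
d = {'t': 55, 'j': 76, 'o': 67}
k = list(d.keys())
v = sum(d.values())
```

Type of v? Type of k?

sum of ints is int; list() converts to list

int, list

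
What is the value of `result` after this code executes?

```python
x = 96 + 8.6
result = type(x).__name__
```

x is float; result = 'float'

'float'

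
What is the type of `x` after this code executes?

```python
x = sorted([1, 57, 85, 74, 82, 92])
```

sorted() always returns list

list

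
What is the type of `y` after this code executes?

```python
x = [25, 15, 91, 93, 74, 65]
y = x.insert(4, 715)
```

list.insert() returns None

NoneType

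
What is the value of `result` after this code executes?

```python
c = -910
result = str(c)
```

c = -910; result = '-910'

'-910'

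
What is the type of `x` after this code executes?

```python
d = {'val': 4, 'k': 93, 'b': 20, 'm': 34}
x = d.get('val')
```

dict.get() returns value type when found

int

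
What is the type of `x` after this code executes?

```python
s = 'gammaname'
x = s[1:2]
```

Slicing a str returns str

str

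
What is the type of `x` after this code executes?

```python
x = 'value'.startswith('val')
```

str.startswith() returns bool

bool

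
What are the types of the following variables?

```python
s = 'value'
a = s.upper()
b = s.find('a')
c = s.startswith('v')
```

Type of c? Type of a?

startswith() returns bool; upper() returns str

bool, str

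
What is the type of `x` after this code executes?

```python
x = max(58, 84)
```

max() of ints returns int

int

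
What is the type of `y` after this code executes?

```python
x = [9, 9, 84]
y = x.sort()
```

list.sort() returns None (mutates in place)

NoneType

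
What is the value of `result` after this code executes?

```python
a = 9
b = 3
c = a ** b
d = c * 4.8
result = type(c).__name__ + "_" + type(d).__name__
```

a is int; b is int; c is int; d is float; result = 'int_float'

'int_float'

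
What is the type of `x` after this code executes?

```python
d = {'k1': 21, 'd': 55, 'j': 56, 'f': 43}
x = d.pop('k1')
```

dict.pop() returns the value

int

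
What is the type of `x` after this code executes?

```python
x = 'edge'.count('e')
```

str.count() returns int

int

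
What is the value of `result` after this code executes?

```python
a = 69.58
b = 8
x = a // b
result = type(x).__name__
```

a is float; b is int; x is float; result = 'float'

'float'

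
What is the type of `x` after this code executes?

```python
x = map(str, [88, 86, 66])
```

map() returns a map object

map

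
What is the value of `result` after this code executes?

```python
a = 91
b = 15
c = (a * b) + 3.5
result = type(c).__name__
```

a is int; b is int; c is float; result = 'float'

'float'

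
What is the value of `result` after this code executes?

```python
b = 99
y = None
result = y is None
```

b = 99; y = None; result = True

True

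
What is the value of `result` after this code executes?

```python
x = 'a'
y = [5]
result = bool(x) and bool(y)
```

x = 'a'; y = [5]; result = True

True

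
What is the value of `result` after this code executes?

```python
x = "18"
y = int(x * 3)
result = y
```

x = '18'; y = 181818; result = 181818

181818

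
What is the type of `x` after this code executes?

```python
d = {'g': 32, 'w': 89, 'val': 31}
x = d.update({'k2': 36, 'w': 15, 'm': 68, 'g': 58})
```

dict.update() returns None

NoneType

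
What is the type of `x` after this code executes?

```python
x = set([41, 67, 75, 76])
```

set() constructor returns set

set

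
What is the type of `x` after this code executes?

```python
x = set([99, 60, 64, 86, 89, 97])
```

set() constructor returns set

set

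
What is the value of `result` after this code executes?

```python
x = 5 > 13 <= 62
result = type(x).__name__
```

x is bool; result = 'bool'

'bool'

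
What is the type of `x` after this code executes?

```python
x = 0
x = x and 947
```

'and' returns first falsy value (0 is int)

int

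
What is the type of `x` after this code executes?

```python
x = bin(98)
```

bin() returns str representation

str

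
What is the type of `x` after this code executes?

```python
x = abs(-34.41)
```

abs() of float returns float

float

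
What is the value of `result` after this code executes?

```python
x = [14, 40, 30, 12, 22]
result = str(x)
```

x = [14, 40, 30, 12, 22]; result = '[14, 40, 30, 12, 22]'

'[14, 40, 30, 12, 22]'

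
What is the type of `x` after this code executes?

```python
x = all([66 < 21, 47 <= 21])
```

all() returns bool

bool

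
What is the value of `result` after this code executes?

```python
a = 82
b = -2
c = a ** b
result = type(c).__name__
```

a is int; b is int; c is float; result = 'float'

'float'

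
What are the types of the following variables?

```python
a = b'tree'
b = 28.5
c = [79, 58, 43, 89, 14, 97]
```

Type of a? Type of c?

a is assigned a bytes literal (b'...' prefix); c is assigned a list literal (square brackets)

bytes, list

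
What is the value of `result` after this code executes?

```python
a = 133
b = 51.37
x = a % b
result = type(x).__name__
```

a is int; b is float; x is float; result = 'float'

'float'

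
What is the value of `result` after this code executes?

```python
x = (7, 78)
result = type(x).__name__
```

x is tuple; result = 'tuple'

'tuple'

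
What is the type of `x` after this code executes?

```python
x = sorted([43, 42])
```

sorted() always returns list

list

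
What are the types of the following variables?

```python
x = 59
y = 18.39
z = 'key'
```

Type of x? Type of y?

x is assigned a bare integer (no decimal point), so it is an int; y is assigned a number with a decimal point, so it is a float

int, float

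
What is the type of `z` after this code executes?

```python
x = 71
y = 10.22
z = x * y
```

int * float = float

float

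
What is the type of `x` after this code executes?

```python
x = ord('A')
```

ord() returns int (code point)

int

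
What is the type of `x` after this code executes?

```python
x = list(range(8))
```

list(range()) returns list

list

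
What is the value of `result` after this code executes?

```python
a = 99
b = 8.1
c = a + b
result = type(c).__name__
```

a is int; b is float; c is float; result = 'float'

'float'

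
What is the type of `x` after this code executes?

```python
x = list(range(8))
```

list(range()) returns list

list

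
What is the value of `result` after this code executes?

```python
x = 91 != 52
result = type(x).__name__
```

x is bool; result = 'bool'

'bool'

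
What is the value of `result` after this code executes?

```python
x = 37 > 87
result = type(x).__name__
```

x is bool; result = 'bool'

'bool'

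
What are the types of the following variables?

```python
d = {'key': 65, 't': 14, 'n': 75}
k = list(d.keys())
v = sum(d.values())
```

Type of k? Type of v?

list() converts to list; sum of ints is int

list, int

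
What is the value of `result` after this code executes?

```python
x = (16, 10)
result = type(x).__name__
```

x is tuple; result = 'tuple'

'tuple'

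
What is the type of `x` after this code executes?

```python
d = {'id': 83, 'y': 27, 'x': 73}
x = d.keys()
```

.keys() returns dict_keys view

dict_keys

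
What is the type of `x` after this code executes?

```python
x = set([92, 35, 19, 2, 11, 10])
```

set() constructor returns set

set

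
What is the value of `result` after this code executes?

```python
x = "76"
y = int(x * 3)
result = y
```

x = '76'; y = 767676; result = 767676

767676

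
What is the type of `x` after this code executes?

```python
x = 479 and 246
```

'and' with truthy values returns last operand (int)

int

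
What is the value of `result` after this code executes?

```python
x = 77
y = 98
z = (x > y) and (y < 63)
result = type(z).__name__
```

x is int; y is int; z is bool; result = 'bool'

'bool'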